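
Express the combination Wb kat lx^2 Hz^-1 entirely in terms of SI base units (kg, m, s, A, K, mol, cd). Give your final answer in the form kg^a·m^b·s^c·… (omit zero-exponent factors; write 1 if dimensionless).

Wb = kg·m²·s⁻²·A⁻¹.
kat = s⁻¹·mol.
lx = m⁻²·cd.
So lx² = m⁻⁴·cd².
Hz = s⁻¹.
So Hz⁻¹ = s.
Combining: Wb·kat·lx²·Hz⁻¹ = (kg·m²·s⁻²·A⁻¹) · (s⁻¹·mol) · (m⁻⁴·cd²) · s = kg·m⁻²·s⁻²·A⁻¹·mol·cd².

kg·m⁻²·s⁻²·A⁻¹·mol·cd²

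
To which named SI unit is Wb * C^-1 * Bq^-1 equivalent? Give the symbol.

H

Wb = V·s (flux: a volt is a weber per second),
    = kg·m²·s⁻²·A⁻¹.
C = A·s = s·A (charge = current × time).
So C⁻¹ = s⁻¹·A⁻¹.
Bq = 1/s = s⁻¹ (activity is decays per second).
So Bq⁻¹ = s.
Combining: Wb·C⁻¹·Bq⁻¹ = (kg·m²·s⁻²·A⁻¹) · (s⁻¹·A⁻¹) · s = kg·m²·s⁻²·A⁻².
kg·m²·s⁻²·A⁻² is the base-SI form of the henry.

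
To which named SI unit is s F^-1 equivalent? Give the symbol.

F = C/V (capacitance = charge per voltage),
    = A·s/(kg·m²·s⁻³·A⁻¹) (substituting C and V),
    = kg⁻¹·m⁻²·s⁴·A².
So F⁻¹ = kg·m²·s⁻⁴·A⁻².
Combining: s·F⁻¹ = s · (kg·m²·s⁻⁴·A⁻²) = kg·m²·s⁻³·A⁻².
kg·m²·s⁻³·A⁻² is the base-SI form of the ohm.

Ω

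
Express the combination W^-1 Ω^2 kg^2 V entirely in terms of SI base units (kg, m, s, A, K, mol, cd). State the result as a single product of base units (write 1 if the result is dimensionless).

kg⁴·m⁴·s⁻⁶·A⁻⁵

W = J/s (power = energy per time),
    = kg·m²·s⁻³.
So W⁻¹ = kg⁻¹·m⁻²·s³.
Ω = V/A (resistance = voltage per current),
    = kg·m²·s⁻³·A⁻².
So Ω² = kg²·m⁴·s⁻⁶·A⁻⁴.
V = W/A (potential = power per current),
    = kg·m²·s⁻³·A⁻¹.
Combining: W⁻¹·Ω²·kg²·V = (kg⁻¹·m⁻²·s³) · (kg²·m⁴·s⁻⁶·A⁻⁴) · kg² · (kg·m²·s⁻³·A⁻¹) = kg⁴·m⁴·s⁻⁶·A⁻⁵.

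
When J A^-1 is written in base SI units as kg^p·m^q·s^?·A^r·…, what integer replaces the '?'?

-2

J = N·m (work = force × distance),
    = kg·m²·s⁻².
Combining: J·A⁻¹ = (kg·m²·s⁻²) · A⁻¹ = kg·m²·s⁻²·A⁻¹.
The exponent of s is -2.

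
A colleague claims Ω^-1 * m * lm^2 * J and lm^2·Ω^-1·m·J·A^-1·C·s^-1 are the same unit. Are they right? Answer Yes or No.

Left side:
  Ω = V/A (resistance = voltage per current),
      = kg·m²·s⁻³·A⁻².
  So Ω⁻¹ = kg⁻¹·m⁻²·s³·A².
  lm = cd·sr = cd (luminous flux; sr is dimensionless).
  So lm² = cd².
  J = N·m (work = force × distance),
      = kg·m²·s⁻².
  Combining: Ω⁻¹·m·lm²·J = (kg⁻¹·m⁻²·s³·A²) · m · cd² · (kg·m²·s⁻²) = m·s·A²·cd².
Right side:
  lm = cd.
  So lm² = cd².
  Ω = kg·m²·s⁻³·A⁻².
  So Ω⁻¹ = kg⁻¹·m⁻²·s³·A².
  J = kg·m²·s⁻².
  C = s·A.
  Combining: lm²·Ω⁻¹·m·J·A⁻¹·C·s⁻¹ = cd² · (kg⁻¹·m⁻²·s³·A²) · m · (kg·m²·s⁻²) · A⁻¹ · (s·A) · s⁻¹ = m·s·A²·cd².
Both reduce to m·s·A²·cd².

Yes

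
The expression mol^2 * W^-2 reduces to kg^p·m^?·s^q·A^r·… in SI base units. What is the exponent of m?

W = kg·m²·s⁻³.
So W⁻² = kg⁻²·m⁻⁴·s⁶.
Combining: mol²·W⁻² = mol² · (kg⁻²·m⁻⁴·s⁶) = kg⁻²·m⁻⁴·s⁶·mol².
The exponent of m is -4.

-4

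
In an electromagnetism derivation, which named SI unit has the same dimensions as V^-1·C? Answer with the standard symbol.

F

V = kg·m²·s⁻³·A⁻¹.
So V⁻¹ = kg⁻¹·m⁻²·s³·A.
C = s·A.
Combining: V⁻¹·C = (kg⁻¹·m⁻²·s³·A) · (s·A) = kg⁻¹·m⁻²·s⁴·A².
kg⁻¹·m⁻²·s⁴·A² is the base-SI form of the farad.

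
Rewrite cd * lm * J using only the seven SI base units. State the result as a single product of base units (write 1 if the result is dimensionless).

kg·m²·s⁻²·cd²

lm = cd·sr = cd (luminous flux; sr is dimensionless).
J = N·m (work = force × distance),
    = kg·m²·s⁻².
Combining: cd·lm·J = cd · cd · (kg·m²·s⁻²) = kg·m²·s⁻²·cd².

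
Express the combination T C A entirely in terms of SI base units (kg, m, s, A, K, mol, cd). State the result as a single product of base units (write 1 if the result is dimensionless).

kg·s⁻¹·A

T = Wb/m² (flux density = flux per area),
    = kg·s⁻²·A⁻¹.
C = A·s = s·A (charge = current × time).
Combining: T·C·A = (kg·s⁻²·A⁻¹) · (s·A) · A = kg·s⁻¹·A.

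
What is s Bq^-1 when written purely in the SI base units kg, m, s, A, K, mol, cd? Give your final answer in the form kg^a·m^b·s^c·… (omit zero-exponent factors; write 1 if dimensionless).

Bq = s⁻¹.
So Bq⁻¹ = s.
Combining: s·Bq⁻¹ = s · s = s².

s²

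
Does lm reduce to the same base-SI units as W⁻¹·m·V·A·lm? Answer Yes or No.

No

Left side:
  lm = cd·sr = cd (luminous flux; sr is dimensionless).
Right side:
  W = J/s (power = energy per time),
      = kg·m²·s⁻³.
  So W⁻¹ = kg⁻¹·m⁻²·s³.
  V = W/A (potential = power per current),
      = kg·m²·s⁻³·A⁻¹.
  lm = cd·sr = cd (luminous flux; sr is dimensionless).
  Combining: W⁻¹·m·V·A·lm = (kg⁻¹·m⁻²·s³) · m · (kg·m²·s⁻³·A⁻¹) · A · cd = m·cd.
Left is cd; right is m·cd — different.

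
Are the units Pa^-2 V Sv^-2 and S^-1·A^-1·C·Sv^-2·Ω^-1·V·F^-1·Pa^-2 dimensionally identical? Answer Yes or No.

No

Left side:
  Pa = N/m² (pressure = force per area),
      = kg·m⁻¹·s⁻².
  So Pa⁻² = kg⁻²·m²·s⁴.
  V = W/A (potential = power per current),
      = kg·m²·s⁻³·A⁻¹.
  Sv = J/kg (equivalent dose = energy per mass),
      = m²·s⁻².
  So Sv⁻² = m⁻⁴·s⁴.
  Combining: Pa⁻²·V·Sv⁻² = (kg⁻²·m²·s⁴) · (kg·m²·s⁻³·A⁻¹) · (m⁻⁴·s⁴) = kg⁻¹·s⁵·A⁻¹.
Right side:
  S = 1/Ω (conductance is reciprocal resistance),
      = kg⁻¹·m⁻²·s³·A².
  So S⁻¹ = kg·m²·s⁻³·A⁻².
  C = A·s = s·A (charge = current × time).
  Sv = J/kg (equivalent dose = energy per mass),
      = m²·s⁻².
  So Sv⁻² = m⁻⁴·s⁴.
  Ω = V/A (resistance = voltage per current),
      = kg·m²·s⁻³·A⁻².
  So Ω⁻¹ = kg⁻¹·m⁻²·s³·A².
  V = W/A (potential = power per current),
      = kg·m²·s⁻³·A⁻¹.
  F = C/V (capacitance = charge per voltage),
      = A·s/(kg·m²·s⁻³·A⁻¹) (substituting C and V),
      = kg⁻¹·m⁻²·s⁴·A².
  So F⁻¹ = kg·m²·s⁻⁴·A⁻².
  Pa = N/m² (pressure = force per area),
      = kg·m⁻¹·s⁻².
  So Pa⁻² = kg⁻²·m²·s⁴.
  Combining: S⁻¹·A⁻¹·C·Sv⁻²·Ω⁻¹·V·F⁻¹·Pa⁻² = (kg·m²·s⁻³·A⁻²) · A⁻¹ · (s·A) · (m⁻⁴·s⁴) · (kg⁻¹·m⁻²·s³·A²) · (kg·m²·s⁻³·A⁻¹) · (kg·m²·s⁻⁴·A⁻²) · (kg⁻²·m²·s⁴) = m²·s²·A⁻³.
Left is kg⁻¹·s⁵·A⁻¹; right is m²·s²·A⁻³ — different.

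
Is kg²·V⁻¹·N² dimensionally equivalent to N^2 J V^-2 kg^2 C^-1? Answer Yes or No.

Yes

Left side:
  V = W/A (potential = power per current),
      = kg·m²·s⁻³·A⁻¹.
  So V⁻¹ = kg⁻¹·m⁻²·s³·A.
  N = kg·m/s² = kg·m·s⁻² (force = mass × acceleration).
  So N² = kg²·m²·s⁻⁴.
  Combining: kg²·V⁻¹·N² = kg² · (kg⁻¹·m⁻²·s³·A) · (kg²·m²·s⁻⁴) = kg³·s⁻¹·A.
Right side:
  N = kg·m/s² = kg·m·s⁻² (force = mass × acceleration).
  So N² = kg²·m²·s⁻⁴.
  J = N·m (work = force × distance),
      = kg·m²·s⁻².
  V = W/A (potential = power per current),
      = kg·m²·s⁻³·A⁻¹.
  So V⁻² = kg⁻²·m⁻⁴·s⁶·A².
  C = A·s = s·A (charge = current × time).
  So C⁻¹ = s⁻¹·A⁻¹.
  Combining: N²·J·V⁻²·kg²·C⁻¹ = (kg²·m²·s⁻⁴) · (kg·m²·s⁻²) · (kg⁻²·m⁻⁴·s⁶·A²) · kg² · (s⁻¹·A⁻¹) = kg³·s⁻¹·A.
Both reduce to kg³·s⁻¹·A.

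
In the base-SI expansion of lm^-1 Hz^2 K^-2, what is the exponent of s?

-2

lm = cd·sr = cd (luminous flux; sr is dimensionless).
So lm⁻¹ = cd⁻¹.
Hz = 1/s = s⁻¹ (frequency is cycles per second).
So Hz² = s⁻².
Combining: lm⁻¹·Hz²·K⁻² = cd⁻¹ · s⁻² · K⁻² = s⁻²·K⁻²·cd⁻¹.
The exponent of s is -2.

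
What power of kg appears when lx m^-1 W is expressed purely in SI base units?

1

lx = m⁻²·cd.
W = kg·m²·s⁻³.
Combining: lx·m⁻¹·W = (m⁻²·cd) · m⁻¹ · (kg·m²·s⁻³) = kg·m⁻¹·s⁻³·cd.
The exponent of kg is 1.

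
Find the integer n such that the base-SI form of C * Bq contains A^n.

1

C = A·s = s·A (charge = current × time).
Bq = 1/s = s⁻¹ (activity is decays per second).
Combining: C·Bq = (s·A) · s⁻¹ = A.
The exponent of A is 1.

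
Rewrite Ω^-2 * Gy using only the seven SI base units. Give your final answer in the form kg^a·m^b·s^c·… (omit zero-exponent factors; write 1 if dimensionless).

Ω = V/A (resistance = voltage per current),
    = kg·m²·s⁻³·A⁻².
So Ω⁻² = kg⁻²·m⁻⁴·s⁶·A⁴.
Gy = J/kg (absorbed dose = energy per mass),
    = m²·s⁻².
Combining: Ω⁻²·Gy = (kg⁻²·m⁻⁴·s⁶·A⁴) · (m²·s⁻²) = kg⁻²·m⁻²·s⁴·A⁴.

kg⁻²·m⁻²·s⁴·A⁴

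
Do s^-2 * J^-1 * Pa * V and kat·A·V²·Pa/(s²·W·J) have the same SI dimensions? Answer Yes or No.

Left side:
  J = N·m (work = force × distance),
      = kg·m²·s⁻².
  So J⁻¹ = kg⁻¹·m⁻²·s².
  Pa = N/m² (pressure = force per area),
      = kg·m⁻¹·s⁻².
  V = W/A (potential = power per current),
      = kg·m²·s⁻³·A⁻¹.
  Combining: s⁻²·J⁻¹·Pa·V = s⁻² · (kg⁻¹·m⁻²·s²) · (kg·m⁻¹·s⁻²) · (kg·m²·s⁻³·A⁻¹) = kg·m⁻¹·s⁻⁵·A⁻¹.
Right side:
  kat = mol/s = s⁻¹·mol (catalytic activity).
  V = W/A (potential = power per current),
      = kg·m²·s⁻³·A⁻¹.
  So V² = kg²·m⁴·s⁻⁶·A⁻².
  W = J/s (power = energy per time),
      = kg·m²·s⁻³.
  So W⁻¹ = kg⁻¹·m⁻²·s³.
  J = N·m (work = force × distance),
      = kg·m²·s⁻².
  So J⁻¹ = kg⁻¹·m⁻²·s².
  Pa = N/m² (pressure = force per area),
      = kg·m⁻¹·s⁻².
  Combining: kat·A·V²·s⁻²·W⁻¹·J⁻¹·Pa = (s⁻¹·mol) · A · (kg²·m⁴·s⁻⁶·A⁻²) · s⁻² · (kg⁻¹·m⁻²·s³) · (kg⁻¹·m⁻²·s²) · (kg·m⁻¹·s⁻²) = kg·m⁻¹·s⁻⁶·A⁻¹·mol.
Left is kg·m⁻¹·s⁻⁵·A⁻¹; right is kg·m⁻¹·s⁻⁶·A⁻¹·mol — different.

No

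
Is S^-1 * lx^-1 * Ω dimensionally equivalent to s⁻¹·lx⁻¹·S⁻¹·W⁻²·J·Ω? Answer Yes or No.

Left side:
  S = 1/Ω (conductance is reciprocal resistance),
      = kg⁻¹·m⁻²·s³·A².
  So S⁻¹ = kg·m²·s⁻³·A⁻².
  lx = lm/m² (illuminance = luminous flux per area),
      = m⁻²·cd.
  So lx⁻¹ = m²·cd⁻¹.
  Ω = V/A (resistance = voltage per current),
      = kg·m²·s⁻³·A⁻².
  Combining: S⁻¹·lx⁻¹·Ω = (kg·m²·s⁻³·A⁻²) · (m²·cd⁻¹) · (kg·m²·s⁻³·A⁻²) = kg²·m⁶·s⁻⁶·A⁻⁴·cd⁻¹.
Right side:
  lx = lm/m² (illuminance = luminous flux per area),
      = m⁻²·cd.
  So lx⁻¹ = m²·cd⁻¹.
  S = 1/Ω (conductance is reciprocal resistance),
      = kg⁻¹·m⁻²·s³·A².
  So S⁻¹ = kg·m²·s⁻³·A⁻².
  W = J/s (power = energy per time),
      = kg·m²·s⁻³.
  So W⁻² = kg⁻²·m⁻⁴·s⁶.
  J = N·m (work = force × distance),
      = kg·m²·s⁻².
  Ω = V/A (resistance = voltage per current),
      = kg·m²·s⁻³·A⁻².
  Combining: s⁻¹·lx⁻¹·S⁻¹·W⁻²·J·Ω = s⁻¹ · (m²·cd⁻¹) · (kg·m²·s⁻³·A⁻²) · (kg⁻²·m⁻⁴·s⁶) · (kg·m²·s⁻²) · (kg·m²·s⁻³·A⁻²) = kg·m⁴·s⁻³·A⁻⁴·cd⁻¹.
Left is kg²·m⁶·s⁻⁶·A⁻⁴·cd⁻¹; right is kg·m⁴·s⁻³·A⁻⁴·cd⁻¹ — different.

No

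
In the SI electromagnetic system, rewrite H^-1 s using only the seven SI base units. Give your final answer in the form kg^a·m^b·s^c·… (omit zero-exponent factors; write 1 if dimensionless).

kg⁻¹·m⁻²·s³·A²

H = Wb/A (inductance = flux per current),
    = kg·m²·s⁻²·A⁻².
So H⁻¹ = kg⁻¹·m⁻²·s²·A².
Combining: H⁻¹·s = (kg⁻¹·m⁻²·s²·A²) · s = kg⁻¹·m⁻²·s³·A².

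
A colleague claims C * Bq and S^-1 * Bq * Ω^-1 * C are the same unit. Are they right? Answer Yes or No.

Left side:
  C = A·s = s·A (charge = current × time).
  Bq = 1/s = s⁻¹ (activity is decays per second).
  Combining: C·Bq = (s·A) · s⁻¹ = A.
Right side:
  S = kg⁻¹·m⁻²·s³·A².
  So S⁻¹ = kg·m²·s⁻³·A⁻².
  Bq = s⁻¹.
  Ω = kg·m²·s⁻³·A⁻².
  So Ω⁻¹ = kg⁻¹·m⁻²·s³·A².
  C = s·A.
  Combining: S⁻¹·Bq·Ω⁻¹·C = (kg·m²·s⁻³·A⁻²) · s⁻¹ · (kg⁻¹·m⁻²·s³·A²) · (s·A) = A.
Both reduce to A.

Yes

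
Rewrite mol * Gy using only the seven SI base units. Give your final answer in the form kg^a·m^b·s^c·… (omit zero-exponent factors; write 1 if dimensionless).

Gy = J/kg (absorbed dose = energy per mass),
    = m²·s⁻².
Combining: mol·Gy = mol · (m²·s⁻²) = m²·s⁻²·mol.

m²·s⁻²·mol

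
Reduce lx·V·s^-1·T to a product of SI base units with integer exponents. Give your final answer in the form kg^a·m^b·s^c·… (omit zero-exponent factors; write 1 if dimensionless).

lx = lm/m² (illuminance = luminous flux per area),
    = m⁻²·cd.
V = W/A (potential = power per current),
    = kg·m²·s⁻³·A⁻¹.
T = Wb/m² (flux density = flux per area),
    = kg·s⁻²·A⁻¹.
Combining: lx·V·s⁻¹·T = (m⁻²·cd) · (kg·m²·s⁻³·A⁻¹) · s⁻¹ · (kg·s⁻²·A⁻¹) = kg²·s⁻⁶·A⁻²·cd.

kg²·s⁻⁶·A⁻²·cd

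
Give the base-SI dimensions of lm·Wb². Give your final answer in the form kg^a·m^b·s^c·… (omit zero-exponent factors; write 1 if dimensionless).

kg²·m⁴·s⁻⁴·A⁻²·cd

lm = cd.
Wb = kg·m²·s⁻²·A⁻¹.
So Wb² = kg²·m⁴·s⁻⁴·A⁻².
Combining: lm·Wb² = cd · (kg²·m⁴·s⁻⁴·A⁻²) = kg²·m⁴·s⁻⁴·A⁻²·cd.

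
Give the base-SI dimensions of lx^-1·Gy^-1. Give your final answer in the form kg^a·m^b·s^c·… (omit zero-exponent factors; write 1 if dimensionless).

s²·cd⁻¹

lx = m⁻²·cd.
So lx⁻¹ = m²·cd⁻¹.
Gy = m²·s⁻².
So Gy⁻¹ = m⁻²·s².
Combining: lx⁻¹·Gy⁻¹ = (m²·cd⁻¹) · (m⁻²·s²) = s²·cd⁻¹.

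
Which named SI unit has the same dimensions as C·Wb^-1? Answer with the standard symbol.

C = A·s = s·A (charge = current × time).
Wb = V·s (flux: a volt is a weber per second),
    = kg·m²·s⁻²·A⁻¹.
So Wb⁻¹ = kg⁻¹·m⁻²·s²·A.
Combining: C·Wb⁻¹ = (s·A) · (kg⁻¹·m⁻²·s²·A) = kg⁻¹·m⁻²·s³·A².
kg⁻¹·m⁻²·s³·A² is the base-SI form of the siemens.

S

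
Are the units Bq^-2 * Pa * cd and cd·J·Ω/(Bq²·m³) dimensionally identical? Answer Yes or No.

Left side:
  Bq = 1/s = s⁻¹ (activity is decays per second).
  So Bq⁻² = s².
  Pa = N/m² (pressure = force per area),
      = kg·m⁻¹·s⁻².
  Combining: Bq⁻²·Pa·cd = s² · (kg·m⁻¹·s⁻²) · cd = kg·m⁻¹·cd.
Right side:
  Bq = s⁻¹.
  So Bq⁻² = s².
  J = kg·m²·s⁻².
  Ω = kg·m²·s⁻³·A⁻².
  Combining: Bq⁻²·m⁻³·cd·J·Ω = s² · m⁻³ · cd · (kg·m²·s⁻²) · (kg·m²·s⁻³·A⁻²) = kg²·m·s⁻³·A⁻²·cd.
Left is kg·m⁻¹·cd; right is kg²·m·s⁻³·A⁻²·cd — different.

No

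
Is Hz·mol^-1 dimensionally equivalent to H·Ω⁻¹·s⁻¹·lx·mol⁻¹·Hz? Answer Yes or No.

Left side:
  Hz = s⁻¹.
  Combining: Hz·mol⁻¹ = s⁻¹ · mol⁻¹ = s⁻¹·mol⁻¹.
Right side:
  H = Wb/A (inductance = flux per current),
      = kg·m²·s⁻²·A⁻².
  Ω = V/A (resistance = voltage per current),
      = kg·m²·s⁻³·A⁻².
  So Ω⁻¹ = kg⁻¹·m⁻²·s³·A².
  lx = lm/m² (illuminance = luminous flux per area),
      = m⁻²·cd.
  Hz = 1/s = s⁻¹ (frequency is cycles per second).
  Combining: H·Ω⁻¹·s⁻¹·lx·mol⁻¹·Hz = (kg·m²·s⁻²·A⁻²) · (kg⁻¹·m⁻²·s³·A²) · s⁻¹ · (m⁻²·cd) · mol⁻¹ · s⁻¹ = m⁻²·s⁻¹·mol⁻¹·cd.
Left is s⁻¹·mol⁻¹; right is m⁻²·s⁻¹·mol⁻¹·cd — different.

No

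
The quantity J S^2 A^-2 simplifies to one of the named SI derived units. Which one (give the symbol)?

J = N·m (work = force × distance),
    = kg·m²·s⁻².
S = 1/Ω (conductance is reciprocal resistance),
    = kg⁻¹·m⁻²·s³·A².
So S² = kg⁻²·m⁻⁴·s⁶·A⁴.
Combining: J·S²·A⁻² = (kg·m²·s⁻²) · (kg⁻²·m⁻⁴·s⁶·A⁴) · A⁻² = kg⁻¹·m⁻²·s⁴·A².
kg⁻¹·m⁻²·s⁴·A² is the base-SI form of the farad.

F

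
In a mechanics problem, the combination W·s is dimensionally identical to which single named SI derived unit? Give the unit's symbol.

W = J/s (power = energy per time),
    = kg·m²·s⁻³.
Combining: W·s = (kg·m²·s⁻³) · s = kg·m²·s⁻².
kg·m²·s⁻² is the base-SI form of the joule.

J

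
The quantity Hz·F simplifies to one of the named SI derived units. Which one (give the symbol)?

Hz = 1/s = s⁻¹ (frequency is cycles per second).
F = C/V (capacitance = charge per voltage),
    = A·s/(kg·m²·s⁻³·A⁻¹) (substituting C and V),
    = kg⁻¹·m⁻²·s⁴·A².
Combining: Hz·F = s⁻¹ · (kg⁻¹·m⁻²·s⁴·A²) = kg⁻¹·m⁻²·s³·A².
kg⁻¹·m⁻²·s³·A² is the base-SI form of the siemens.

S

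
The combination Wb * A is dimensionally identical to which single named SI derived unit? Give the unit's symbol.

Wb = V·s (flux: a volt is a weber per second),
    = kg·m²·s⁻²·A⁻¹.
Combining: Wb·A = (kg·m²·s⁻²·A⁻¹) · A = kg·m²·s⁻².
kg·m²·s⁻² is the base-SI form of the joule.

J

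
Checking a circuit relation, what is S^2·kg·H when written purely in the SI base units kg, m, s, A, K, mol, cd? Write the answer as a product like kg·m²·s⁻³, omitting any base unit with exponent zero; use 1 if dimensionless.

m⁻²·s⁴·A²

S = 1/Ω (conductance is reciprocal resistance),
    = kg⁻¹·m⁻²·s³·A².
So S² = kg⁻²·m⁻⁴·s⁶·A⁴.
H = Wb/A (inductance = flux per current),
    = kg·m²·s⁻²·A⁻².
Combining: S²·kg·H = (kg⁻²·m⁻⁴·s⁶·A⁴) · kg · (kg·m²·s⁻²·A⁻²) = m⁻²·s⁴·A².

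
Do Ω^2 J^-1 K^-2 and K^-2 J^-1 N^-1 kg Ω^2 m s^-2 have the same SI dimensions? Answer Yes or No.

Left side:
  Ω = V/A (resistance = voltage per current),
      = kg·m²·s⁻³·A⁻².
  So Ω² = kg²·m⁴·s⁻⁶·A⁻⁴.
  J = N·m (work = force × distance),
      = kg·m²·s⁻².
  So J⁻¹ = kg⁻¹·m⁻²·s².
  Combining: Ω²·J⁻¹·K⁻² = (kg²·m⁴·s⁻⁶·A⁻⁴) · (kg⁻¹·m⁻²·s²) · K⁻² = kg·m²·s⁻⁴·A⁻⁴·K⁻².
Right side:
  J = kg·m²·s⁻².
  So J⁻¹ = kg⁻¹·m⁻²·s².
  N = kg·m·s⁻².
  So N⁻¹ = kg⁻¹·m⁻¹·s².
  Ω = kg·m²·s⁻³·A⁻².
  So Ω² = kg²·m⁴·s⁻⁶·A⁻⁴.
  Combining: K⁻²·J⁻¹·N⁻¹·kg·Ω²·m·s⁻² = K⁻² · (kg⁻¹·m⁻²·s²) · (kg⁻¹·m⁻¹·s²) · kg · (kg²·m⁴·s⁻⁶·A⁻⁴) · m · s⁻² = kg·m²·s⁻⁴·A⁻⁴·K⁻².
Both reduce to kg·m²·s⁻⁴·A⁻⁴·K⁻².

Yes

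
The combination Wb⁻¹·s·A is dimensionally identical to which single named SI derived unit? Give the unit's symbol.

Wb = V·s (flux: a volt is a weber per second),
    = kg·m²·s⁻²·A⁻¹.
So Wb⁻¹ = kg⁻¹·m⁻²·s²·A.
Combining: Wb⁻¹·s·A = (kg⁻¹·m⁻²·s²·A) · s · A = kg⁻¹·m⁻²·s³·A².
kg⁻¹·m⁻²·s³·A² is the base-SI form of the siemens.

S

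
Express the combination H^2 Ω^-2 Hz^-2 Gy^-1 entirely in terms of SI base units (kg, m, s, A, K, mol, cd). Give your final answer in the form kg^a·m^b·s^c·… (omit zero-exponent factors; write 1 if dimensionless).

m⁻²·s⁶

H = Wb/A (inductance = flux per current),
    = kg·m²·s⁻²·A⁻².
So H² = kg²·m⁴·s⁻⁴·A⁻⁴.
Ω = V/A (resistance = voltage per current),
    = kg·m²·s⁻³·A⁻².
So Ω⁻² = kg⁻²·m⁻⁴·s⁶·A⁴.
Hz = 1/s = s⁻¹ (frequency is cycles per second).
So Hz⁻² = s².
Gy = J/kg (absorbed dose = energy per mass),
    = m²·s⁻².
So Gy⁻¹ = m⁻²·s².
Combining: H²·Ω⁻²·Hz⁻²·Gy⁻¹ = (kg²·m⁴·s⁻⁴·A⁻⁴) · (kg⁻²·m⁻⁴·s⁶·A⁴) · s² · (m⁻²·s²) = m⁻²·s⁶.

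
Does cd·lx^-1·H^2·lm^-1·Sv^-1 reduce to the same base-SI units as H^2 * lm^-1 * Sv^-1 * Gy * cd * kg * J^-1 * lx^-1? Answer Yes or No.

Left side:
  lx = m⁻²·cd.
  So lx⁻¹ = m²·cd⁻¹.
  H = kg·m²·s⁻²·A⁻².
  So H² = kg²·m⁴·s⁻⁴·A⁻⁴.
  lm = cd.
  So lm⁻¹ = cd⁻¹.
  Sv = m²·s⁻².
  So Sv⁻¹ = m⁻²·s².
  Combining: cd·lx⁻¹·H²·lm⁻¹·Sv⁻¹ = cd · (m²·cd⁻¹) · (kg²·m⁴·s⁻⁴·A⁻⁴) · cd⁻¹ · (m⁻²·s²) = kg²·m⁴·s⁻²·A⁻⁴·cd⁻¹.
Right side:
  H = Wb/A (inductance = flux per current),
      = kg·m²·s⁻²·A⁻².
  So H² = kg²·m⁴·s⁻⁴·A⁻⁴.
  lm = cd·sr = cd (luminous flux; sr is dimensionless).
  So lm⁻¹ = cd⁻¹.
  Sv = J/kg (equivalent dose = energy per mass),
      = m²·s⁻².
  So Sv⁻¹ = m⁻²·s².
  Gy = J/kg (absorbed dose = energy per mass),
      = m²·s⁻².
  J = N·m (work = force × distance),
      = kg·m²·s⁻².
  So J⁻¹ = kg⁻¹·m⁻²·s².
  lx = lm/m² (illuminance = luminous flux per area),
      = m⁻²·cd.
  So lx⁻¹ = m²·cd⁻¹.
  Combining: H²·lm⁻¹·Sv⁻¹·Gy·cd·kg·J⁻¹·lx⁻¹ = (kg²·m⁴·s⁻⁴·A⁻⁴) · cd⁻¹ · (m⁻²·s²) · (m²·s⁻²) · cd · kg · (kg⁻¹·m⁻²·s²) · (m²·cd⁻¹) = kg²·m⁴·s⁻²·A⁻⁴·cd⁻¹.
Both reduce to kg²·m⁴·s⁻²·A⁻⁴·cd⁻¹.

Yes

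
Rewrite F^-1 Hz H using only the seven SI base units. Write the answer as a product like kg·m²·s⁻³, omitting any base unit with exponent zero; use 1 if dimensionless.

kg²·m⁴·s⁻⁷·A⁻⁴

F = C/V (capacitance = charge per voltage),
    = A·s/(kg·m²·s⁻³·A⁻¹) (substituting C and V),
    = kg⁻¹·m⁻²·s⁴·A².
So F⁻¹ = kg·m²·s⁻⁴·A⁻².
Hz = 1/s = s⁻¹ (frequency is cycles per second).
H = Wb/A (inductance = flux per current),
    = kg·m²·s⁻²·A⁻².
Combining: F⁻¹·Hz·H = (kg·m²·s⁻⁴·A⁻²) · s⁻¹ · (kg·m²·s⁻²·A⁻²) = kg²·m⁴·s⁻⁷·A⁻⁴.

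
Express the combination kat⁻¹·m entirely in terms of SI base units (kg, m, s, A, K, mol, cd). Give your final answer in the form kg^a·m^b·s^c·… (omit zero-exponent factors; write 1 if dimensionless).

kat = s⁻¹·mol.
So kat⁻¹ = s·mol⁻¹.
Combining: kat⁻¹·m = (s·mol⁻¹) · m = m·s·mol⁻¹.

m·s·mol⁻¹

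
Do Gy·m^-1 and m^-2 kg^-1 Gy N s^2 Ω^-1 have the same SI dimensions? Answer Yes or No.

Left side:
  Gy = m²·s⁻².
  Combining: Gy·m⁻¹ = (m²·s⁻²) · m⁻¹ = m·s⁻².
Right side:
  Gy = J/kg (absorbed dose = energy per mass),
      = m²·s⁻².
  N = kg·m/s² = kg·m·s⁻² (force = mass × acceleration).
  Ω = V/A (resistance = voltage per current),
      = kg·m²·s⁻³·A⁻².
  So Ω⁻¹ = kg⁻¹·m⁻²·s³·A².
  Combining: m⁻²·kg⁻¹·Gy·N·s²·Ω⁻¹ = m⁻² · kg⁻¹ · (m²·s⁻²) · (kg·m·s⁻²) · s² · (kg⁻¹·m⁻²·s³·A²) = kg⁻¹·m⁻¹·s·A².
Left is m·s⁻²; right is kg⁻¹·m⁻¹·s·A² — different.

No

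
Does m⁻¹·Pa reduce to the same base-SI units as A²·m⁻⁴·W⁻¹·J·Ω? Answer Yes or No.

Left side:
  Pa = N/m² (pressure = force per area),
      = kg·m⁻¹·s⁻².
  Combining: m⁻¹·Pa = m⁻¹ · (kg·m⁻¹·s⁻²) = kg·m⁻²·s⁻².
Right side:
  W = J/s (power = energy per time),
      = kg·m²·s⁻³.
  So W⁻¹ = kg⁻¹·m⁻²·s³.
  J = N·m (work = force × distance),
      = kg·m²·s⁻².
  Ω = V/A (resistance = voltage per current),
      = kg·m²·s⁻³·A⁻².
  Combining: A²·m⁻⁴·W⁻¹·J·Ω = A² · m⁻⁴ · (kg⁻¹·m⁻²·s³) · (kg·m²·s⁻²) · (kg·m²·s⁻³·A⁻²) = kg·m⁻²·s⁻².
Both reduce to kg·m⁻²·s⁻².

Yes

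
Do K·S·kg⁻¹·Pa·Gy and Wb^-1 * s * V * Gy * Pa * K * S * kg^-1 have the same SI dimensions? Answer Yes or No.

Left side:
  S = 1/Ω (conductance is reciprocal resistance),
      = kg⁻¹·m⁻²·s³·A².
  Pa = N/m² (pressure = force per area),
      = kg·m⁻¹·s⁻².
  Gy = J/kg (absorbed dose = energy per mass),
      = m²·s⁻².
  Combining: K·S·kg⁻¹·Pa·Gy = K · (kg⁻¹·m⁻²·s³·A²) · kg⁻¹ · (kg·m⁻¹·s⁻²) · (m²·s⁻²) = kg⁻¹·m⁻¹·s⁻¹·A²·K.
Right side:
  Wb = V·s (flux: a volt is a weber per second),
      = kg·m²·s⁻²·A⁻¹.
  So Wb⁻¹ = kg⁻¹·m⁻²·s²·A.
  V = W/A (potential = power per current),
      = kg·m²·s⁻³·A⁻¹.
  Gy = J/kg (absorbed dose = energy per mass),
      = m²·s⁻².
  Pa = N/m² (pressure = force per area),
      = kg·m⁻¹·s⁻².
  S = 1/Ω (conductance is reciprocal resistance),
      = kg⁻¹·m⁻²·s³·A².
  Combining: Wb⁻¹·s·V·Gy·Pa·K·S·kg⁻¹ = (kg⁻¹·m⁻²·s²·A) · s · (kg·m²·s⁻³·A⁻¹) · (m²·s⁻²) · (kg·m⁻¹·s⁻²) · K · (kg⁻¹·m⁻²·s³·A²) · kg⁻¹ = kg⁻¹·m⁻¹·s⁻¹·A²·K.
Both reduce to kg⁻¹·m⁻¹·s⁻¹·A²·K.

Yes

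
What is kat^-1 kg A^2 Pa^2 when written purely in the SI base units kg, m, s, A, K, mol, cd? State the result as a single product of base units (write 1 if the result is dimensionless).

kat = mol/s = s⁻¹·mol (catalytic activity).
So kat⁻¹ = s·mol⁻¹.
Pa = N/m² (pressure = force per area),
    = kg·m⁻¹·s⁻².
So Pa² = kg²·m⁻²·s⁻⁴.
Combining: kat⁻¹·kg·A²·Pa² = (s·mol⁻¹) · kg · A² · (kg²·m⁻²·s⁻⁴) = kg³·m⁻²·s⁻³·A²·mol⁻¹.

kg³·m⁻²·s⁻³·A²·mol⁻¹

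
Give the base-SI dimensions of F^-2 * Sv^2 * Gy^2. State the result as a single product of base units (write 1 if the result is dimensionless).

F = C/V (capacitance = charge per voltage),
    = A·s/(kg·m²·s⁻³·A⁻¹) (substituting C and V),
    = kg⁻¹·m⁻²·s⁴·A².
So F⁻² = kg²·m⁴·s⁻⁸·A⁻⁴.
Sv = J/kg (equivalent dose = energy per mass),
    = m²·s⁻².
So Sv² = m⁴·s⁻⁴.
Gy = J/kg (absorbed dose = energy per mass),
    = m²·s⁻².
So Gy² = m⁴·s⁻⁴.
Combining: F⁻²·Sv²·Gy² = (kg²·m⁴·s⁻⁸·A⁻⁴) · (m⁴·s⁻⁴) · (m⁴·s⁻⁴) = kg²·m¹²·s⁻¹⁶·A⁻⁴.

kg²·m¹²·s⁻¹⁶·A⁻⁴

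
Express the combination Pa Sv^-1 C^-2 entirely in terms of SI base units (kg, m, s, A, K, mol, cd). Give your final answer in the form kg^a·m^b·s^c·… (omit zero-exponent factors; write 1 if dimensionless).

Pa = kg·m⁻¹·s⁻².
Sv = m²·s⁻².
So Sv⁻¹ = m⁻²·s².
C = s·A.
So C⁻² = s⁻²·A⁻².
Combining: Pa·Sv⁻¹·C⁻² = (kg·m⁻¹·s⁻²) · (m⁻²·s²) · (s⁻²·A⁻²) = kg·m⁻³·s⁻²·A⁻².

kg·m⁻³·s⁻²·A⁻²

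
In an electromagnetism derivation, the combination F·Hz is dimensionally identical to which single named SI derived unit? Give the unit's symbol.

S

F = kg⁻¹·m⁻²·s⁴·A².
Hz = s⁻¹.
Combining: F·Hz = (kg⁻¹·m⁻²·s⁴·A²) · s⁻¹ = kg⁻¹·m⁻²·s³·A².
kg⁻¹·m⁻²·s³·A² is the base-SI form of the siemens.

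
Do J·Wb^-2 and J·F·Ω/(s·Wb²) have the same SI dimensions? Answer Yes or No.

Left side:
  J = kg·m²·s⁻².
  Wb = kg·m²·s⁻²·A⁻¹.
  So Wb⁻² = kg⁻²·m⁻⁴·s⁴·A².
  Combining: J·Wb⁻² = (kg·m²·s⁻²) · (kg⁻²·m⁻⁴·s⁴·A²) = kg⁻¹·m⁻²·s²·A².
Right side:
  J = kg·m²·s⁻².
  F = kg⁻¹·m⁻²·s⁴·A².
  Ω = kg·m²·s⁻³·A⁻².
  Wb = kg·m²·s⁻²·A⁻¹.
  So Wb⁻² = kg⁻²·m⁻⁴·s⁴·A².
  Combining: s⁻¹·J·F·Ω·Wb⁻² = s⁻¹ · (kg·m²·s⁻²) · (kg⁻¹·m⁻²·s⁴·A²) · (kg·m²·s⁻³·A⁻²) · (kg⁻²·m⁻⁴·s⁴·A²) = kg⁻¹·m⁻²·s²·A².
Both reduce to kg⁻¹·m⁻²·s²·A².

Yes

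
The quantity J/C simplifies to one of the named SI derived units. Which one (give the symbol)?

C = A·s = s·A (charge = current × time).
So C⁻¹ = s⁻¹·A⁻¹.
J = N·m (work = force × distance),
    = kg·m²·s⁻².
Combining: C⁻¹·J = (s⁻¹·A⁻¹) · (kg·m²·s⁻²) = kg·m²·s⁻³·A⁻¹.
kg·m²·s⁻³·A⁻¹ is the base-SI form of the volt.

V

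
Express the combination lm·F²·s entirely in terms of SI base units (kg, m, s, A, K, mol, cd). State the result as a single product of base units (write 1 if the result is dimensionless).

kg⁻²·m⁻⁴·s⁹·A⁴·cd

lm = cd·sr = cd (luminous flux; sr is dimensionless).
F = C/V (capacitance = charge per voltage),
    = A·s/(kg·m²·s⁻³·A⁻¹) (substituting C and V),
    = kg⁻¹·m⁻²·s⁴·A².
So F² = kg⁻²·m⁻⁴·s⁸·A⁴.
Combining: lm·F²·s = cd · (kg⁻²·m⁻⁴·s⁸·A⁴) · s = kg⁻²·m⁻⁴·s⁹·A⁴·cd.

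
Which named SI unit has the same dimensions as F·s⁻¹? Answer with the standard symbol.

S

F = kg⁻¹·m⁻²·s⁴·A².
Combining: F·s⁻¹ = (kg⁻¹·m⁻²·s⁴·A²) · s⁻¹ = kg⁻¹·m⁻²·s³·A².
kg⁻¹·m⁻²·s³·A² is the base-SI form of the siemens.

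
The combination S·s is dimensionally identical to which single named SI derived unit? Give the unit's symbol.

F

S = 1/Ω (conductance is reciprocal resistance),
    = kg⁻¹·m⁻²·s³·A².
Combining: S·s = (kg⁻¹·m⁻²·s³·A²) · s = kg⁻¹·m⁻²·s⁴·A².
kg⁻¹·m⁻²·s⁴·A² is the base-SI form of the farad.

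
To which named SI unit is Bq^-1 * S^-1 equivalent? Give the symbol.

H

Bq = 1/s = s⁻¹ (activity is decays per second).
So Bq⁻¹ = s.
S = 1/Ω (conductance is reciprocal resistance),
    = kg⁻¹·m⁻²·s³·A².
So S⁻¹ = kg·m²·s⁻³·A⁻².
Combining: Bq⁻¹·S⁻¹ = s · (kg·m²·s⁻³·A⁻²) = kg·m²·s⁻²·A⁻².
kg·m²·s⁻²·A⁻² is the base-SI form of the henry.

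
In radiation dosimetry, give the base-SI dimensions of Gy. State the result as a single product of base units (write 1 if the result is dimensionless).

Gy = J/kg (absorbed dose = energy per mass),
    = m²·s⁻².

m²·s⁻²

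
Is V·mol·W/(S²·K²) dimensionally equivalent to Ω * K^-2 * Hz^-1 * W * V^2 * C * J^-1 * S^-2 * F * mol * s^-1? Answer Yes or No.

No

Left side:
  S = kg⁻¹·m⁻²·s³·A².
  So S⁻² = kg²·m⁴·s⁻⁶·A⁻⁴.
  V = kg·m²·s⁻³·A⁻¹.
  W = kg·m²·s⁻³.
  Combining: S⁻²·V·mol·W·K⁻² = (kg²·m⁴·s⁻⁶·A⁻⁴) · (kg·m²·s⁻³·A⁻¹) · mol · (kg·m²·s⁻³) · K⁻² = kg⁴·m⁸·s⁻¹²·A⁻⁵·K⁻²·mol.
Right side:
  Ω = V/A (resistance = voltage per current),
      = kg·m²·s⁻³·A⁻².
  Hz = 1/s = s⁻¹ (frequency is cycles per second).
  So Hz⁻¹ = s.
  W = J/s (power = energy per time),
      = kg·m²·s⁻³.
  V = W/A (potential = power per current),
      = kg·m²·s⁻³·A⁻¹.
  So V² = kg²·m⁴·s⁻⁶·A⁻².
  C = A·s = s·A (charge = current × time).
  J = N·m (work = force × distance),
      = kg·m²·s⁻².
  So J⁻¹ = kg⁻¹·m⁻²·s².
  S = 1/Ω (conductance is reciprocal resistance),
      = kg⁻¹·m⁻²·s³·A².
  So S⁻² = kg²·m⁴·s⁻⁶·A⁻⁴.
  F = C/V (capacitance = charge per voltage),
      = A·s/(kg·m²·s⁻³·A⁻¹) (substituting C and V),
      = kg⁻¹·m⁻²·s⁴·A².
  Combining: Ω·K⁻²·Hz⁻¹·W·V²·C·J⁻¹·S⁻²·F·mol·s⁻¹ = (kg·m²·s⁻³·A⁻²) · K⁻² · s · (kg·m²·s⁻³) · (kg²·m⁴·s⁻⁶·A⁻²) · (s·A) · (kg⁻¹·m⁻²·s²) · (kg²·m⁴·s⁻⁶·A⁻⁴) · (kg⁻¹·m⁻²·s⁴·A²) · mol · s⁻¹ = kg⁴·m⁸·s⁻¹¹·A⁻⁵·K⁻²·mol.
Left is kg⁴·m⁸·s⁻¹²·A⁻⁵·K⁻²·mol; right is kg⁴·m⁸·s⁻¹¹·A⁻⁵·K⁻²·mol — different.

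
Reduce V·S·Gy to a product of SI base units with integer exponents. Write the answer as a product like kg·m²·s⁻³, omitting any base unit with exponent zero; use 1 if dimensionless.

V = W/A (potential = power per current),
    = kg·m²·s⁻³·A⁻¹.
S = 1/Ω (conductance is reciprocal resistance),
    = kg⁻¹·m⁻²·s³·A².
Gy = J/kg (absorbed dose = energy per mass),
    = m²·s⁻².
Combining: V·S·Gy = (kg·m²·s⁻³·A⁻¹) · (kg⁻¹·m⁻²·s³·A²) · (m²·s⁻²) = m²·s⁻²·A.

m²·s⁻²·A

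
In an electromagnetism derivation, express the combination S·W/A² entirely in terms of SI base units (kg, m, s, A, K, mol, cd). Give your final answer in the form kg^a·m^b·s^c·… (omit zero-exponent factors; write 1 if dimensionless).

1

S = 1/Ω (conductance is reciprocal resistance),
    = kg⁻¹·m⁻²·s³·A².
W = J/s (power = energy per time),
    = kg·m²·s⁻³.
Combining: A⁻²·S·W = A⁻² · (kg⁻¹·m⁻²·s³·A²) · (kg·m²·s⁻³) = 1.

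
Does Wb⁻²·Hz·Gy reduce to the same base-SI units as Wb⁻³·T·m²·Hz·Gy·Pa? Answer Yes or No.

Left side:
  Wb = kg·m²·s⁻²·A⁻¹.
  So Wb⁻² = kg⁻²·m⁻⁴·s⁴·A².
  Hz = s⁻¹.
  Gy = m²·s⁻².
  Combining: Wb⁻²·Hz·Gy = (kg⁻²·m⁻⁴·s⁴·A²) · s⁻¹ · (m²·s⁻²) = kg⁻²·m⁻²·s·A².
Right side:
  Wb = kg·m²·s⁻²·A⁻¹.
  So Wb⁻³ = kg⁻³·m⁻⁶·s⁶·A³.
  T = kg·s⁻²·A⁻¹.
  Hz = s⁻¹.
  Gy = m²·s⁻².
  Pa = kg·m⁻¹·s⁻².
  Combining: Wb⁻³·T·m²·Hz·Gy·Pa = (kg⁻³·m⁻⁶·s⁶·A³) · (kg·s⁻²·A⁻¹) · m² · s⁻¹ · (m²·s⁻²) · (kg·m⁻¹·s⁻²) = kg⁻¹·m⁻³·s⁻¹·A².
Left is kg⁻²·m⁻²·s·A²; right is kg⁻¹·m⁻³·s⁻¹·A² — different.

No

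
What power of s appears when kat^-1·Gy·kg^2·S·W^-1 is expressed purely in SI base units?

5

kat = s⁻¹·mol.
So kat⁻¹ = s·mol⁻¹.
Gy = m²·s⁻².
S = kg⁻¹·m⁻²·s³·A².
W = kg·m²·s⁻³.
So W⁻¹ = kg⁻¹·m⁻²·s³.
Combining: kat⁻¹·Gy·kg²·S·W⁻¹ = (s·mol⁻¹) · (m²·s⁻²) · kg² · (kg⁻¹·m⁻²·s³·A²) · (kg⁻¹·m⁻²·s³) = m⁻²·s⁵·A²·mol⁻¹.
The exponent of s is 5.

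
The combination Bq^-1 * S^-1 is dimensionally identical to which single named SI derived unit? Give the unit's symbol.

Bq = s⁻¹.
So Bq⁻¹ = s.
S = kg⁻¹·m⁻²·s³·A².
So S⁻¹ = kg·m²·s⁻³·A⁻².
Combining: Bq⁻¹·S⁻¹ = s · (kg·m²·s⁻³·A⁻²) = kg·m²·s⁻²·A⁻².
kg·m²·s⁻²·A⁻² is the base-SI form of the henry.

H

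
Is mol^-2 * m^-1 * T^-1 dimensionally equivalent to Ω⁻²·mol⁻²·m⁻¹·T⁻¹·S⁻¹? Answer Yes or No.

No

Left side:
  T = Wb/m² (flux density = flux per area),
      = kg·s⁻²·A⁻¹.
  So T⁻¹ = kg⁻¹·s²·A.
  Combining: mol⁻²·m⁻¹·T⁻¹ = mol⁻² · m⁻¹ · (kg⁻¹·s²·A) = kg⁻¹·m⁻¹·s²·A·mol⁻².
Right side:
  Ω = V/A (resistance = voltage per current),
      = kg·m²·s⁻³·A⁻².
  So Ω⁻² = kg⁻²·m⁻⁴·s⁶·A⁴.
  T = Wb/m² (flux density = flux per area),
      = kg·s⁻²·A⁻¹.
  So T⁻¹ = kg⁻¹·s²·A.
  S = 1/Ω (conductance is reciprocal resistance),
      = kg⁻¹·m⁻²·s³·A².
  So S⁻¹ = kg·m²·s⁻³·A⁻².
  Combining: Ω⁻²·mol⁻²·m⁻¹·T⁻¹·S⁻¹ = (kg⁻²·m⁻⁴·s⁶·A⁴) · mol⁻² · m⁻¹ · (kg⁻¹·s²·A) · (kg·m²·s⁻³·A⁻²) = kg⁻²·m⁻³·s⁵·A³·mol⁻².
Left is kg⁻¹·m⁻¹·s²·A·mol⁻²; right is kg⁻²·m⁻³·s⁵·A³·mol⁻² — different.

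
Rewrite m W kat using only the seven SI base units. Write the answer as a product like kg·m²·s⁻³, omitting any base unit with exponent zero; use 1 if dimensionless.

W = kg·m²·s⁻³.
kat = s⁻¹·mol.
Combining: m·W·kat = m · (kg·m²·s⁻³) · (s⁻¹·mol) = kg·m³·s⁻⁴·mol.

kg·m³·s⁻⁴·mol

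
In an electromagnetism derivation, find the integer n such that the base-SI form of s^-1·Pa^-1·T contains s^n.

Pa = N/m² (pressure = force per area),
    = kg·m⁻¹·s⁻².
So Pa⁻¹ = kg⁻¹·m·s².
T = Wb/m² (flux density = flux per area),
    = kg·s⁻²·A⁻¹.
Combining: s⁻¹·Pa⁻¹·T = s⁻¹ · (kg⁻¹·m·s²) · (kg·s⁻²·A⁻¹) = m·s⁻¹·A⁻¹.
The exponent of s is -1.

-1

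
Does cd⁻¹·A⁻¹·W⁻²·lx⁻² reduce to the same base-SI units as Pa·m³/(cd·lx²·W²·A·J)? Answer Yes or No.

Left side:
  W = kg·m²·s⁻³.
  So W⁻² = kg⁻²·m⁻⁴·s⁶.
  lx = m⁻²·cd.
  So lx⁻² = m⁴·cd⁻².
  Combining: cd⁻¹·A⁻¹·W⁻²·lx⁻² = cd⁻¹ · A⁻¹ · (kg⁻²·m⁻⁴·s⁶) · (m⁴·cd⁻²) = kg⁻²·s⁶·A⁻¹·cd⁻³.
Right side:
  Pa = N/m² (pressure = force per area),
      = kg·m⁻¹·s⁻².
  lx = lm/m² (illuminance = luminous flux per area),
      = m⁻²·cd.
  So lx⁻² = m⁴·cd⁻².
  W = J/s (power = energy per time),
      = kg·m²·s⁻³.
  So W⁻² = kg⁻²·m⁻⁴·s⁶.
  J = N·m (work = force × distance),
      = kg·m²·s⁻².
  So J⁻¹ = kg⁻¹·m⁻²·s².
  Combining: cd⁻¹·Pa·m³·lx⁻²·W⁻²·A⁻¹·J⁻¹ = cd⁻¹ · (kg·m⁻¹·s⁻²) · m³ · (m⁴·cd⁻²) · (kg⁻²·m⁻⁴·s⁶) · A⁻¹ · (kg⁻¹·m⁻²·s²) = kg⁻²·s⁶·A⁻¹·cd⁻³.
Both reduce to kg⁻²·s⁶·A⁻¹·cd⁻³.

Yes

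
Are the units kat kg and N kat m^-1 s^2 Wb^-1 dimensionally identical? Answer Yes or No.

No

Left side:
  kat = mol/s = s⁻¹·mol (catalytic activity).
  Combining: kat·kg = (s⁻¹·mol) · kg = kg·s⁻¹·mol.
Right side:
  N = kg·m·s⁻².
  kat = s⁻¹·mol.
  Wb = kg·m²·s⁻²·A⁻¹.
  So Wb⁻¹ = kg⁻¹·m⁻²·s²·A.
  Combining: N·kat·m⁻¹·s²·Wb⁻¹ = (kg·m·s⁻²) · (s⁻¹·mol) · m⁻¹ · s² · (kg⁻¹·m⁻²·s²·A) = m⁻²·s·A·mol.
Left is kg·s⁻¹·mol; right is m⁻²·s·A·mol — different.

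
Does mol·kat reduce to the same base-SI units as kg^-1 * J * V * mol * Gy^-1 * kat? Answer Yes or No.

Left side:
  kat = s⁻¹·mol.
  Combining: mol·kat = mol · (s⁻¹·mol) = s⁻¹·mol².
Right side:
  J = N·m (work = force × distance),
      = kg·m²·s⁻².
  V = W/A (potential = power per current),
      = kg·m²·s⁻³·A⁻¹.
  Gy = J/kg (absorbed dose = energy per mass),
      = m²·s⁻².
  So Gy⁻¹ = m⁻²·s².
  kat = mol/s = s⁻¹·mol (catalytic activity).
  Combining: kg⁻¹·J·V·mol·Gy⁻¹·kat = kg⁻¹ · (kg·m²·s⁻²) · (kg·m²·s⁻³·A⁻¹) · mol · (m⁻²·s²) · (s⁻¹·mol) = kg·m²·s⁻⁴·A⁻¹·mol².
Left is s⁻¹·mol²; right is kg·m²·s⁻⁴·A⁻¹·mol² — different.

No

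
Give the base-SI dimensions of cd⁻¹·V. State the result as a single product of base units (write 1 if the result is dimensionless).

kg·m²·s⁻³·A⁻¹·cd⁻¹

V = kg·m²·s⁻³·A⁻¹.
Combining: cd⁻¹·V = cd⁻¹ · (kg·m²·s⁻³·A⁻¹) = kg·m²·s⁻³·A⁻¹·cd⁻¹.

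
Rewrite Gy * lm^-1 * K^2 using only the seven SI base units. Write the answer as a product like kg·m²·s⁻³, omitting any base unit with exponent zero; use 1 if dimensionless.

Gy = m²·s⁻².
lm = cd.
So lm⁻¹ = cd⁻¹.
Combining: Gy·lm⁻¹·K² = (m²·s⁻²) · cd⁻¹ · K² = m²·s⁻²·K²·cd⁻¹.

m²·s⁻²·K²·cd⁻¹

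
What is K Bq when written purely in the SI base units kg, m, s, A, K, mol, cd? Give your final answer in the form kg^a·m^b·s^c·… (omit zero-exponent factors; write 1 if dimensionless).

Bq = 1/s = s⁻¹ (activity is decays per second).
Combining: K·Bq = K · s⁻¹ = s⁻¹·K.

s⁻¹·K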